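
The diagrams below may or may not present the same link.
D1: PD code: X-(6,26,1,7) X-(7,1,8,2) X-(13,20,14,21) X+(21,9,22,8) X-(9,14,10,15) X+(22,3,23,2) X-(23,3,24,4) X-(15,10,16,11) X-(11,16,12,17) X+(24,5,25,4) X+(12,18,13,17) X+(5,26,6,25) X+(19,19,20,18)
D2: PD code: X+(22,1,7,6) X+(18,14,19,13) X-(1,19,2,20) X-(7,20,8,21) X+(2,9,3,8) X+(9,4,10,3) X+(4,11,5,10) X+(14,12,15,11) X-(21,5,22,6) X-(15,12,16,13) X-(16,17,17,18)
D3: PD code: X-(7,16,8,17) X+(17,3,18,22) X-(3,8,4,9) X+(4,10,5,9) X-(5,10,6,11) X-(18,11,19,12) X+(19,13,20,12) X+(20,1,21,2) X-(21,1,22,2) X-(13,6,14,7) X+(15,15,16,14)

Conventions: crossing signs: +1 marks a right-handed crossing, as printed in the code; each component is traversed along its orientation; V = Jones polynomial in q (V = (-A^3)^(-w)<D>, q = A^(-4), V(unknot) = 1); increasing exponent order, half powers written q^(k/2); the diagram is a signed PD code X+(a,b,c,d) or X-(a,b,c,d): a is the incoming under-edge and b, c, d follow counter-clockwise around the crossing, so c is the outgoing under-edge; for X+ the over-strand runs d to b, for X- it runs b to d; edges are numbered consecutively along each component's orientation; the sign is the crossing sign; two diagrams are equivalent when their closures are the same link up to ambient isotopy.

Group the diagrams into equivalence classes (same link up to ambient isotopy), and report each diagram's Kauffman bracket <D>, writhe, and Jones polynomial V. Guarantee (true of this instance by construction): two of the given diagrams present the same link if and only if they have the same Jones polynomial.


equivalence classes: {D1, D3} | {D2}
D1 (bracket A^-1 + A^3 + A^7 - A^15; 13 crossings at w = -1): V = q^(-9/2) - q^(-5/2) - q^(-3/2) - q^(-1/2)
D2 (bracket A^-7 + A; 11 crossings at w = +1): V = -q^(1/2) - q^(5/2)
D3 (bracket A^-1 + A^3 + A^7 - A^15; 11 crossings at w = -1): V = q^(-9/2) - q^(-5/2) - q^(-3/2) - q^(-1/2)
key observation: 2 classes among 3 diagrams; unequal V(q) rules out equality


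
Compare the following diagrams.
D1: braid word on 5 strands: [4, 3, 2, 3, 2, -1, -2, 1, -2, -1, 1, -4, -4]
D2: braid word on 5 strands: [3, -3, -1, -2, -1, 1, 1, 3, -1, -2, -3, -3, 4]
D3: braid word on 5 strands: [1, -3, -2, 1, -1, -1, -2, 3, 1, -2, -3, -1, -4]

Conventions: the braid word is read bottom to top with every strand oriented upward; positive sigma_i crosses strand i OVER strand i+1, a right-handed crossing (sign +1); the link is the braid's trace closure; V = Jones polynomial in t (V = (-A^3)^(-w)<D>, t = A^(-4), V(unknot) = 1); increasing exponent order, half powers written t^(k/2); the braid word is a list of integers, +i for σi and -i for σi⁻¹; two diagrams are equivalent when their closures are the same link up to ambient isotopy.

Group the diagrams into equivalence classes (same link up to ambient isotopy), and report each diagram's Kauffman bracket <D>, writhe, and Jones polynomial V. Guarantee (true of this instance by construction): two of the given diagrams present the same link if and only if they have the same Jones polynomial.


classes: {D1} | {D2, D3}
V(D1) = -t^(1/2) - t^(5/2)  [13 crossings, <D> = A^-7 + A, w = +1]
D2 (bracket A^-7 - A^-3 + A + A^9; 13 crossings at w = -3): V = -t^(-9/2) - t^(-5/2) + t^(-3/2) - t^(-1/2)
D3 (bracket A^-13 - A^-9 + A^-5 + A^3; 13 crossings at w = -5): V = -t^(-9/2) - t^(-5/2) + t^(-3/2) - t^(-1/2)
note: 2 values of V(t) split the 3 diagrams


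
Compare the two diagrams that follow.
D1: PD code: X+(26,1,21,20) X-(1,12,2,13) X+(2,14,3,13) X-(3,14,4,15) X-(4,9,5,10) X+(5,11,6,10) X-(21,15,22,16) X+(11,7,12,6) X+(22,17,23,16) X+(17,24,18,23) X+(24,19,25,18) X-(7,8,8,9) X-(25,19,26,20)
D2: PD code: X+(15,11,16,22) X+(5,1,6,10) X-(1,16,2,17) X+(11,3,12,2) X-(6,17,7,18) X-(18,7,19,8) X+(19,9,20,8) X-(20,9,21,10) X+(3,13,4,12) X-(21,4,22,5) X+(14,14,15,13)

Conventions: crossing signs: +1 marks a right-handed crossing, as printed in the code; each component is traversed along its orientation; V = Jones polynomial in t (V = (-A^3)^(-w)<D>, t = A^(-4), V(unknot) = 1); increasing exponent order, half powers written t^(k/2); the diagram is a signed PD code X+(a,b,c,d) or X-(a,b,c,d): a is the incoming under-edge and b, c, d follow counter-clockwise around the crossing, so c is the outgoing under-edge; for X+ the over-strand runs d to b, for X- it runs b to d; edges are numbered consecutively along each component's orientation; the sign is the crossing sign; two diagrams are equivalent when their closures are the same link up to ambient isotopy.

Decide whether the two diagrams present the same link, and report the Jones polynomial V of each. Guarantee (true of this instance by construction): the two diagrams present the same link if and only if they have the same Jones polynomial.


equivalent: no
D1 (bracket A^-7 + A; 13 crossings at w = +1): V = -t^(1/2) - t^(5/2)
V(D2) = -t^(-7/2) + t^(-5/2) - 2t^(-3/2) + 2t^(-1/2) - 3t^(1/2) + 2t^(3/2) - 2t^(5/2) + t^(7/2)  (w +1, c 11, <D> = -A^-11 + 2A^-7 - 2A^-3 + 3A - 2A^5 + 2A^9 - A^13 + A^17)
key observation: comparing 2 Jones polynomials yields 2 groups


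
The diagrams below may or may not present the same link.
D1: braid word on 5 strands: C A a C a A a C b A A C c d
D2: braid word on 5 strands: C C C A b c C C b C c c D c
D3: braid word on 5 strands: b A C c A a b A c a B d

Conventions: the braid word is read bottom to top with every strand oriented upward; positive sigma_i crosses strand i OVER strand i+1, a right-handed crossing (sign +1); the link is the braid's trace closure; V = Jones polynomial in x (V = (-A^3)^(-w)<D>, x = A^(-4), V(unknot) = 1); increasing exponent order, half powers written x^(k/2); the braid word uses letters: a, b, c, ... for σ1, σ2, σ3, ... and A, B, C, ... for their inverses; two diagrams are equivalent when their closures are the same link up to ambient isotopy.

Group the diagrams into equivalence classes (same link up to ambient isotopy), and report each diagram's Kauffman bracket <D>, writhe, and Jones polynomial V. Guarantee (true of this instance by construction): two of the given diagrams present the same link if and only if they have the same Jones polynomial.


classes: {D1} | {D2} | {D3}
V(D1) = -x^-4 + x^-3 + x^-1  [14 crossings, <D> = A^-2 + A^6 - A^10, w = -2]
V(D2) = x^-2 - x^-1 + 1 - x + x^2  [14 crossings, <D> = A^-14 - A^-10 + A^-6 - A^-2 + A^2, w = -2]
V(D3) = 1  (w +2, c 12, <D> = A^6)
insight: V(x) takes 3 values over 3 diagrams, fixing the grouping


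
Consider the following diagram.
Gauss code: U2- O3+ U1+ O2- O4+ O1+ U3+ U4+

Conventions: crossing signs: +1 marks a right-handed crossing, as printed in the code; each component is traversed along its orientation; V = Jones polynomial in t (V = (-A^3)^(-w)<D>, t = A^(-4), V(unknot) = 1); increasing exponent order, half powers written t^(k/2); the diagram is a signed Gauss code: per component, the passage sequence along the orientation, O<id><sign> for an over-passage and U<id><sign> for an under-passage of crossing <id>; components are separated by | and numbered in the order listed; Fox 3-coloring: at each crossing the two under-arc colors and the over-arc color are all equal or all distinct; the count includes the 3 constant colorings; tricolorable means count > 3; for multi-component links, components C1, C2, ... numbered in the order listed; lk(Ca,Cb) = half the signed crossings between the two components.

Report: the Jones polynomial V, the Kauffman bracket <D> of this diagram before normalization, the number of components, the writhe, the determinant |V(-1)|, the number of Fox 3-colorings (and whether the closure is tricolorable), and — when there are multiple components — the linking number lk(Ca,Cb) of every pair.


V = 1
<D> = A^6 (w = +2)
1 component over 4 crossings, w = +2
3 Fox colorings among 3^4, |V(-1)| = 1: not tricolorable
why: w = +2 (over 4 crossings) is diagram-only; (-A^3)^(-2) removes it from V


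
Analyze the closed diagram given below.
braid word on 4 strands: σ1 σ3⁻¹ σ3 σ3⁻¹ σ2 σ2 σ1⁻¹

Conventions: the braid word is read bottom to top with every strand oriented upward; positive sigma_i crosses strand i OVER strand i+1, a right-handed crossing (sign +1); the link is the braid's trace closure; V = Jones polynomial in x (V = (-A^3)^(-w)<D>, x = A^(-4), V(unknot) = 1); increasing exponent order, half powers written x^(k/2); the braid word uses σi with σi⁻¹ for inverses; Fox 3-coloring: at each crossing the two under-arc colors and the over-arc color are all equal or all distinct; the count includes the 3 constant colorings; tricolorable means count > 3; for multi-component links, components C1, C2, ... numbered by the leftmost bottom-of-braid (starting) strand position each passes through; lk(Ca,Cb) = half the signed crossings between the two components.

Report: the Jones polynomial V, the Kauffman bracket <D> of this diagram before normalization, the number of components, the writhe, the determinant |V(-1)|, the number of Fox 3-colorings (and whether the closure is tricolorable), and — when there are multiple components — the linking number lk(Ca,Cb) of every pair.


V(x) = 1 + x + x^2 + x^3
bracket: -A^-9 - A^-5 - A^-1 - A^3, w = +1
3 components, writhe +1, over 7 crossings
lk(C1,C2) = 0
linking number lk(C1,C3) = +1
lk(C2,C3): 0
det 0, colorings 9 of 3^7 — tricolorable
observation: det 0 = |V(-1)|; divisible by 3, so tricolorable


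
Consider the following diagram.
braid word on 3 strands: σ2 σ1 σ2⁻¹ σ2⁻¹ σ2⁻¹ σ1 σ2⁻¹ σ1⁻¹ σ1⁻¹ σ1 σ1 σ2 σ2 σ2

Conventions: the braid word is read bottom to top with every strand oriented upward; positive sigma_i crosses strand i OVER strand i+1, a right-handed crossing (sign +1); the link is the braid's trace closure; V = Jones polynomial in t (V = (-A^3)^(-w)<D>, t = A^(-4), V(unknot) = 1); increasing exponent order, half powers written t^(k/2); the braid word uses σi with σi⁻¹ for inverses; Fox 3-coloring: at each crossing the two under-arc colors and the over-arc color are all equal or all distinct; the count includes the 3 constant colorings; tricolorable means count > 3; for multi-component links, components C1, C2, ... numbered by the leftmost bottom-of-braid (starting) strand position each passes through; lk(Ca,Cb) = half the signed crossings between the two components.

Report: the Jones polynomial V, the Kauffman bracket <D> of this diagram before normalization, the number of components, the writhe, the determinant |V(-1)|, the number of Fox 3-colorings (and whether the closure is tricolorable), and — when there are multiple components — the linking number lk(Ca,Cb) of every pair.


Jones polynomial: V(t) = -t^-1 + 2 - t + 2t^2 - t^3 + t^4 - t^5
<D> = -A^-14 + A^-10 - A^-6 + 2A^-2 - A^2 + 2A^6 - A^10; writhe +2
components 1, writhe +2 (14 crossings)
3-colorings: 9 of 3^14, det 9 — tricolorable
note: V spans 6 powers of t: at least 6 crossings in any diagram


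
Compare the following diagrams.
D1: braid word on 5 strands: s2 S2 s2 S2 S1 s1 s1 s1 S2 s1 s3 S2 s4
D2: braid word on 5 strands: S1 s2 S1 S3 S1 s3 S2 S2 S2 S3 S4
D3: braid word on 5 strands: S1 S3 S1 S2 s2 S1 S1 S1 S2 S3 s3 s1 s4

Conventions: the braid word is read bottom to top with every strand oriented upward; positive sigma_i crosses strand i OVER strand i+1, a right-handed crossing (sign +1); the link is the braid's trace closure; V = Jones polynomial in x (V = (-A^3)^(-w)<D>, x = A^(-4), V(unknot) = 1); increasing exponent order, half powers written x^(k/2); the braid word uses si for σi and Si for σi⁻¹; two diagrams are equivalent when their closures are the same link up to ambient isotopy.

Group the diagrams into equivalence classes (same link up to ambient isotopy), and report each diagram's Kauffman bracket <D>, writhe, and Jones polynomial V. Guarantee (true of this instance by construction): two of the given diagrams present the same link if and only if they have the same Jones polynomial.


classes: {D1} | {D2} | {D3}
V(D1) = -x^(-3/2) + x^(-1/2) - 2x^(1/2) + x^(3/2) - 2x^(5/2) + x^(7/2)  [13 crossings, <D> = -A^-5 + 2A^-1 - A^3 + 2A^7 - A^11 + A^15, w = +3]
V(D2) = -x^(-15/2) + 2x^(-13/2) - 2x^(-11/2) + 2x^(-9/2) - 3x^(-7/2) + x^(-5/2) - x^(-3/2)  (w -7, c 11, <D> = A^-15 - A^-11 + 3A^-7 - 2A^-3 + 2A - 2A^5 + A^9)
V(D3) = -x^(-11/2) + x^(-9/2) - x^(-7/2) - x^(-3/2)  (w -5, c 13, <D> = A^-9 + A^-1 - A^3 + A^7)
insight: 3 classes among 3 diagrams; unequal V(x) rules out equality


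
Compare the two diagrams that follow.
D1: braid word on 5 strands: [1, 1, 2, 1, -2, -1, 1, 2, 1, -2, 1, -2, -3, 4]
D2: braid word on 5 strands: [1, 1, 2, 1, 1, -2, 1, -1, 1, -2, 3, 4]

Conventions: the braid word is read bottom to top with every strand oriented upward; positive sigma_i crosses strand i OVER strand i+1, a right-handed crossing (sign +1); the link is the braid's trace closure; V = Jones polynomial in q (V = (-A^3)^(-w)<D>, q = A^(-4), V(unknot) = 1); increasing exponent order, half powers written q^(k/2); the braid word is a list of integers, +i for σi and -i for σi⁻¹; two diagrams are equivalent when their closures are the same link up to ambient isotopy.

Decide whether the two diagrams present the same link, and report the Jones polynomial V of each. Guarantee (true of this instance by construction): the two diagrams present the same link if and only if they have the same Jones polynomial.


same link: yes
V(D1) = q - q^2 + 2q^3 - q^4 + q^5 - q^6  [14 crossings, <D> = -A^-12 + A^-8 - A^-4 + 2 - A^4 + A^8, w = +4]
V(D2) = q - q^2 + 2q^3 - q^4 + q^5 - q^6  (w +6, c 12, <D> = -A^-6 + A^-2 - A^2 + 2A^6 - A^10 + A^14)
note: one V(q) for all 2 diagrams — one class (guaranteed)


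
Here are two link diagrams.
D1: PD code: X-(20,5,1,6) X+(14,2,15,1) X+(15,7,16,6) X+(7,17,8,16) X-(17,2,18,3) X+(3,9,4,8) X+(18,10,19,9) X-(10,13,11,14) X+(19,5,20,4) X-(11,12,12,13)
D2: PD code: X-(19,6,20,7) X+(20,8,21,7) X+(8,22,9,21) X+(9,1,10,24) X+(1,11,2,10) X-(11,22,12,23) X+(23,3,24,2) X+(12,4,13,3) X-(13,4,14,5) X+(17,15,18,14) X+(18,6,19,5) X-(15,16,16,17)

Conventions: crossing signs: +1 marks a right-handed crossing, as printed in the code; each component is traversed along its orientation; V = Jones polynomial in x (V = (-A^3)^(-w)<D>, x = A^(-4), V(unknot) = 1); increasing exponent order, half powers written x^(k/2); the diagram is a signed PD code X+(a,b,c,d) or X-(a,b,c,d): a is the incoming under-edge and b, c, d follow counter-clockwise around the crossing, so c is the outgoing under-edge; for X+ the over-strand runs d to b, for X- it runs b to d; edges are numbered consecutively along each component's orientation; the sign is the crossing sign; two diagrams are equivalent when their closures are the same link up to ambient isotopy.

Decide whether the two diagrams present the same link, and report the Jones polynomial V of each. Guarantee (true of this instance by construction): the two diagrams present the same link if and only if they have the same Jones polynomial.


equivalent: yes
D1 (bracket -A^-18 + A^-14 - A^-10 + 2A^-6 - A^-2 + A^2; 10 crossings at w = +2): V = x - x^2 + 2x^3 - x^4 + x^5 - x^6
V(D2) = x - x^2 + 2x^3 - x^4 + x^5 - x^6  [12 crossings, <D> = -A^-12 + A^-8 - A^-4 + 2 - A^4 + A^8, w = +4]
observation: from 10 to 12 crossings by R-moves: one link, two diagrams


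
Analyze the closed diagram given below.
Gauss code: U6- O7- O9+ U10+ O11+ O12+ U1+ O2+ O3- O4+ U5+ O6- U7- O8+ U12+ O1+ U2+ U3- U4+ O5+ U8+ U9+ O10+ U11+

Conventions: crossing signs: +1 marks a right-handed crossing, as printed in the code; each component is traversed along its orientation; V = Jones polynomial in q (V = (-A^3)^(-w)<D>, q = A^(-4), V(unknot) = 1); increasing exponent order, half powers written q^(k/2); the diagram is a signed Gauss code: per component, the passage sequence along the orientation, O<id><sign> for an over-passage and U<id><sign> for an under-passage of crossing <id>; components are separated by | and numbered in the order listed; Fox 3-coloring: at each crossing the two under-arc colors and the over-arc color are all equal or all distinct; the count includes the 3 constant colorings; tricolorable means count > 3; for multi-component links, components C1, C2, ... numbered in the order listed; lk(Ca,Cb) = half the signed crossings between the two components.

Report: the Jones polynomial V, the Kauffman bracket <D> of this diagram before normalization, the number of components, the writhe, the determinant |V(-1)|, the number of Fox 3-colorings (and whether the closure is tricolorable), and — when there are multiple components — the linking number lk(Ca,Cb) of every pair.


V(q) = 2q^2 - 2q^3 + 4q^4 - 5q^5 + 5q^6 - 5q^7 + 3q^8 - 2q^9 + q^10
bracket: A^-22 - 2A^-18 + 3A^-14 - 5A^-10 + 5A^-6 - 5A^-2 + 4A^2 - 2A^6 + 2A^10, w = +6
1 component, writhe +6, over 12 crossings
det 29, colorings 3 of 3^12 — not tricolorable
observation: w = +6 shifts under R1 moves; the (-A^3)^(-6) factor cancels that in V


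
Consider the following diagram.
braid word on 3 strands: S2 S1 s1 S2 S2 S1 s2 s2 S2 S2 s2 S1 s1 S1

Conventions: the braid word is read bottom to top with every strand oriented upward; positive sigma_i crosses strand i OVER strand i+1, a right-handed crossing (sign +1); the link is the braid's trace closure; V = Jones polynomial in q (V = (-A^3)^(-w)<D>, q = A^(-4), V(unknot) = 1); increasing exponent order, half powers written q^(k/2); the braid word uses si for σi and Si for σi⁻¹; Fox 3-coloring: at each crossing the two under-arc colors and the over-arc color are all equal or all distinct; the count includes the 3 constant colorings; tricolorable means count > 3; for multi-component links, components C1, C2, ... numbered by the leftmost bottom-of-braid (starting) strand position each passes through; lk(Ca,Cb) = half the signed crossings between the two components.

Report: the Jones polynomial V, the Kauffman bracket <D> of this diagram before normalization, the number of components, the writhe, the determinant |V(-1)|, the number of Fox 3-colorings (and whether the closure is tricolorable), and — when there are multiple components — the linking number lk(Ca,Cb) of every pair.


V(q) = -q^-6 + q^-5 - q^-4 + 2q^-3 - q^-2 + q^-1
bracket: A^-8 - A^-4 + 2 - A^4 + A^8 - A^12, w = -4
1 component, writhe -4, over 14 crossings
det 7, colorings 3 of 3^14 — not tricolorable
observation: det 7 = |V(-1)|; not divisible by 3, so not tricolorable


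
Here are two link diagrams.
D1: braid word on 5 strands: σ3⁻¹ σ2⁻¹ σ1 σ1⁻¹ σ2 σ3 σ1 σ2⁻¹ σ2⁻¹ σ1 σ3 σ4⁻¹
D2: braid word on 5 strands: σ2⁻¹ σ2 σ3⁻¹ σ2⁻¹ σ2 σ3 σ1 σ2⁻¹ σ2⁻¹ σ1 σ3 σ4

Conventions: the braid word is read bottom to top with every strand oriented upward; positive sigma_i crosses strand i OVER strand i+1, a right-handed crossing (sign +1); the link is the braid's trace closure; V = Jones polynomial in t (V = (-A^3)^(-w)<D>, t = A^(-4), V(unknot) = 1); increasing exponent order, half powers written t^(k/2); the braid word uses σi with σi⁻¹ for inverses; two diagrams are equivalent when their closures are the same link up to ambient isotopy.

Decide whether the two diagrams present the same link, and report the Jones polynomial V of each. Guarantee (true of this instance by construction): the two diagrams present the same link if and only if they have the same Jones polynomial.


equivalent: yes
V(D1) = t^-2 + 2 + t^2  (w 0, c 12, <D> = A^-8 + 2 + A^8)
V(D2) = t^-2 + 2 + t^2  [12 crossings, <D> = A^-2 + 2A^6 + A^14, w = +2]
key observation: all 2 diagrams share one V(t), hence one class


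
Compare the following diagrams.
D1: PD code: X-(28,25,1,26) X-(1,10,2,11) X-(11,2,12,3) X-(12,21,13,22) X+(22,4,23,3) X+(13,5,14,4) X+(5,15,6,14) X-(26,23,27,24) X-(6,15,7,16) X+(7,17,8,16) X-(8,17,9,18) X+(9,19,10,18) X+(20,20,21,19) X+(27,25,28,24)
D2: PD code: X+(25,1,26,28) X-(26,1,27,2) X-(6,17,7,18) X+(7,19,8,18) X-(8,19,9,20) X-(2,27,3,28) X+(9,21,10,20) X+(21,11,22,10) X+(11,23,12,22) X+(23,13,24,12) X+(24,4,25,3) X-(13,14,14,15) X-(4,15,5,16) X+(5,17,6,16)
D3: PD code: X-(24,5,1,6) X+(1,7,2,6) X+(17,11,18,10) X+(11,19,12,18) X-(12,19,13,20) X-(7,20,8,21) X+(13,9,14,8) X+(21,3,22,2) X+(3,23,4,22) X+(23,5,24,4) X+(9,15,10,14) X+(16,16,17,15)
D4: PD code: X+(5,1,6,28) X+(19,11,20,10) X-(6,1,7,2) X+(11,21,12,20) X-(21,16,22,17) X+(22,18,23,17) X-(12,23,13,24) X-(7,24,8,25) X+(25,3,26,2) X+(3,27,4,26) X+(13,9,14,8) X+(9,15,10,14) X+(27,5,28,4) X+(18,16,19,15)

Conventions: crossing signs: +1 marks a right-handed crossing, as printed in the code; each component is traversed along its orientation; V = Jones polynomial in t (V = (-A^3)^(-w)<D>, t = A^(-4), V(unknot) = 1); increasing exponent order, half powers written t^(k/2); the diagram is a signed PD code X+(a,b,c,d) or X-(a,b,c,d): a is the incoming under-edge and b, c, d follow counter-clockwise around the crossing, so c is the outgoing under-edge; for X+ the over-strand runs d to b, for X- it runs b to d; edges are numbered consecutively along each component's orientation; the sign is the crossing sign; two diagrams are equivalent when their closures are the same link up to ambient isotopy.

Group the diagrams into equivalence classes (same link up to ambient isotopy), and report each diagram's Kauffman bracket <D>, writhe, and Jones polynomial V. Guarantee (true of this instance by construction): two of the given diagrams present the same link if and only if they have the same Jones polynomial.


classes: {D1} | {D2} | {D3, D4}
V(D1) = t^-2 - t^-1 + 1 - t + t^2  [14 crossings, <D> = A^-8 - A^-4 + 1 - A^4 + A^8, w = 0]
V(D2) = t + t^3 - t^4  (w +2, c 14, <D> = -A^-10 + A^-6 + A^2)
V(D3) = t^2 + 2t^4 - 2t^5 + t^6 - 2t^7 + t^8  (w +6, c 12, <D> = A^-14 - 2A^-10 + A^-6 - 2A^-2 + 2A^2 + A^10)
V(D4) = t^2 + 2t^4 - 2t^5 + t^6 - 2t^7 + t^8  (w +6, c 14, <D> = A^-14 - 2A^-10 + A^-6 - 2A^-2 + 2A^2 + A^10)
note: 3 classes among 4 diagrams; unequal V(t) rules out equality


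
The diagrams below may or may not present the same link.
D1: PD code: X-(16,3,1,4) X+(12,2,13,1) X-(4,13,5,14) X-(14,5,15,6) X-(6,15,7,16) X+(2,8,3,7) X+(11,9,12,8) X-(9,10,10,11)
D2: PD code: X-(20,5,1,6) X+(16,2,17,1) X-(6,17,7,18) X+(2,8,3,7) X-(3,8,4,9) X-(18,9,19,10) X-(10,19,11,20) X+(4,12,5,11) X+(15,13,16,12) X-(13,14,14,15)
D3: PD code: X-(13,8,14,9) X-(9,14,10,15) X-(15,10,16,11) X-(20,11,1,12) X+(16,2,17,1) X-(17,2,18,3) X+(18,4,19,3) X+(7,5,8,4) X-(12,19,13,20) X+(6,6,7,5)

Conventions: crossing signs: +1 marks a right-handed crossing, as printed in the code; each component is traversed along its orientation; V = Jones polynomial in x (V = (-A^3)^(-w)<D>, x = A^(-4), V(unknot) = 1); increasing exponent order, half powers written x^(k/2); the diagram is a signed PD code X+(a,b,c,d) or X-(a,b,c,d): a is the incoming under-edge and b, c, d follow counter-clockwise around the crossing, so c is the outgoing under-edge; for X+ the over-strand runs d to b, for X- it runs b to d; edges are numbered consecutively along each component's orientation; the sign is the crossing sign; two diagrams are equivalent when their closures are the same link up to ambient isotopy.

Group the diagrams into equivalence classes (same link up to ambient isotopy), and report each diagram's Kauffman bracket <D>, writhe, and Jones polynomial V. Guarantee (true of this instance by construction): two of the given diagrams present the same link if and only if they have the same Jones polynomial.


equivalence classes: {D1, D2} | {D3}
D1 (bracket A^-10 - A^-6 + 2A^-2 - 2A^2 + 2A^6 - 2A^10 + A^14; 8 crossings at w = -2): V = x^-5 - 2x^-4 + 2x^-3 - 2x^-2 + 2x^-1 - 1 + x
V(D2) = x^-5 - 2x^-4 + 2x^-3 - 2x^-2 + 2x^-1 - 1 + x  (w -2, c 10, <D> = A^-10 - A^-6 + 2A^-2 - 2A^2 + 2A^6 - 2A^10 + A^14)
D3 (bracket A^-2 - A^2 + 2A^6 - A^10 + A^14 - A^18; 10 crossings at w = -2): V = -x^-6 + x^-5 - x^-4 + 2x^-3 - x^-2 + x^-1
key observation: comparing 3 Jones polynomials yields 2 groups


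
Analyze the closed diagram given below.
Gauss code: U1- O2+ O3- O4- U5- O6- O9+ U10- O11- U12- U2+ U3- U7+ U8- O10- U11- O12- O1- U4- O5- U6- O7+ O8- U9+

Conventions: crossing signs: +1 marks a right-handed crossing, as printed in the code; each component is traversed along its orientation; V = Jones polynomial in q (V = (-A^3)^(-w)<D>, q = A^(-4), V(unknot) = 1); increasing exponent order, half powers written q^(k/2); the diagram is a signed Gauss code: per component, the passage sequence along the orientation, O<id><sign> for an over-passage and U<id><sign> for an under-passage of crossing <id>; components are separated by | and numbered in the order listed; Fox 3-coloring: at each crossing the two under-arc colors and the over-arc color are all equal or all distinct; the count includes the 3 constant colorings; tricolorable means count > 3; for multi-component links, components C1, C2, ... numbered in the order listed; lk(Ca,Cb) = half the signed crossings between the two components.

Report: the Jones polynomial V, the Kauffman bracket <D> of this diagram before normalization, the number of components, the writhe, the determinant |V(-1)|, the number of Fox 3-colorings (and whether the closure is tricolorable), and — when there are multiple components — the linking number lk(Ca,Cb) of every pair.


Jones polynomial: V(q) = q^-8 - 2q^-7 + q^-6 - 2q^-5 + 2q^-4 + q^-2
<D> = A^-10 + 2A^-2 - 2A^2 + A^6 - 2A^10 + A^14; writhe -6
components 1, writhe -6 (12 crossings)
3-colorings: 27 of 3^12, det 9 — tricolorable
note: the span of V is 6, forcing >= 6 crossings in any diagram


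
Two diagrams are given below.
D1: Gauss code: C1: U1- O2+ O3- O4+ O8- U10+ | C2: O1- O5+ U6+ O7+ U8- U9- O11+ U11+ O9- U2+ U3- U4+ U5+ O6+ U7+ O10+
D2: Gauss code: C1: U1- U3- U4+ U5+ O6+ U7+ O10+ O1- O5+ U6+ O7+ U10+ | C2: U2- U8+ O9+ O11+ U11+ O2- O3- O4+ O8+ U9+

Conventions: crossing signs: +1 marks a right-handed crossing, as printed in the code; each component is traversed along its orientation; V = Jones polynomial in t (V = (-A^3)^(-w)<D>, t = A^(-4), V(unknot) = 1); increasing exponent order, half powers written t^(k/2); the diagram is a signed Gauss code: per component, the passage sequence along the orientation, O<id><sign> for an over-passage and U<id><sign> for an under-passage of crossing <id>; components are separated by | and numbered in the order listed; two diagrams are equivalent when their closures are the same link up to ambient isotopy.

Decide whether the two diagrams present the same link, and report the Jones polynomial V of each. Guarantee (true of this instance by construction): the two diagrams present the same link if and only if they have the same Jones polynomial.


equivalent: yes
D1 (bracket -A^-9 + A^-1 + A^3 + A^7; 11 crossings at w = +3): V = -t^(1/2) - t^(3/2) - t^(5/2) + t^(9/2)
V(D2) = -t^(1/2) - t^(3/2) - t^(5/2) + t^(9/2)  (w +5, c 11, <D> = -A^-3 + A^5 + A^9 + A^13)
key observation: all 2 diagrams share one V(t), hence one class


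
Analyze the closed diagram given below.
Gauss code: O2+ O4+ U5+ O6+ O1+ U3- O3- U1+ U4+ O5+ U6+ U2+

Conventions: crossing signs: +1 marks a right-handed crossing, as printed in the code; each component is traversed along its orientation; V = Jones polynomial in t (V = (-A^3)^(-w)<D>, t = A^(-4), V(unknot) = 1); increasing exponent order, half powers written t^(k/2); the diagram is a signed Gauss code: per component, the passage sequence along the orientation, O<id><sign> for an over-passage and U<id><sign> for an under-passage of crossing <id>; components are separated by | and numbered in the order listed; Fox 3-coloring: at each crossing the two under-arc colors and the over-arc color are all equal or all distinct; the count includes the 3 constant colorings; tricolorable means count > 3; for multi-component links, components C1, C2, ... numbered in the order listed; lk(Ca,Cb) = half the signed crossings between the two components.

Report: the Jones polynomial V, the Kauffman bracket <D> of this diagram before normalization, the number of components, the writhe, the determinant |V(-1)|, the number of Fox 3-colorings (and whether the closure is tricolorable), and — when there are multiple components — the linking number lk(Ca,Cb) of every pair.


V = t + t^3 - t^4
<D> = -A^-4 + 1 + A^8 (w = +4)
1 component over 6 crossings, w = +4
9 Fox colorings among 3^6, |V(-1)| = 3: tricolorable
why: w = +4 shifts under R1 moves; the (-A^3)^(-4) factor cancels that in V


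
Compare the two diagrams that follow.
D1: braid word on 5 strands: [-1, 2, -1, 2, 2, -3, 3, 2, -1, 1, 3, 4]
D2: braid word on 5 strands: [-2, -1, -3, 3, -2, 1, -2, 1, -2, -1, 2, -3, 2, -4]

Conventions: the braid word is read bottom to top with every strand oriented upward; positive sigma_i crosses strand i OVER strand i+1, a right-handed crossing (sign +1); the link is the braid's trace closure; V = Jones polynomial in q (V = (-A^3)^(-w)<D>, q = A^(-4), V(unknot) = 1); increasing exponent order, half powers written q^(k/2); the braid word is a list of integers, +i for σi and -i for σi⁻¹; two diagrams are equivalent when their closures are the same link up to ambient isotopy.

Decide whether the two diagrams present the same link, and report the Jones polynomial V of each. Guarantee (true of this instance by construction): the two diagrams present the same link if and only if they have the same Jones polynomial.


equivalent: no
D1 (bracket A^-8 - 2A^-4 + 2 - 2A^4 + 2A^8 - A^12 + A^16; 12 crossings at w = +4): V = q^-1 - 1 + 2q - 2q^2 + 2q^3 - 2q^4 + q^5
D2 (bracket -A^-16 + 2A^-12 - A^-8 + 2A^-4 - 1 + A^4 - A^8; 14 crossings at w = -4): V = -q^-5 + q^-4 - q^-3 + 2q^-2 - q^-1 + 2 - q
key observation: V(q) takes 2 values over 2 diagrams, fixing the grouping


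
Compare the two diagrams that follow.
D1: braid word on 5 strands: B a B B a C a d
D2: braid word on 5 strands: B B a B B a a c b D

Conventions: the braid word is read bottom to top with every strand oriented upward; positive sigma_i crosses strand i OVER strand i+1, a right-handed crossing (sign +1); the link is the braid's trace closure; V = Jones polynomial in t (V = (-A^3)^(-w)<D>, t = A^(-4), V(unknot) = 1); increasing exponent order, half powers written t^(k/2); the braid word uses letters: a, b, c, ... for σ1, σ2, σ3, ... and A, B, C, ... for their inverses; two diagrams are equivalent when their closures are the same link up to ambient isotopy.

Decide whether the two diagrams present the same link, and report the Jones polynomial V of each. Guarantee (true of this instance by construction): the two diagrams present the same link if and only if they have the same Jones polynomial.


same link: yes
V(D1) = -t^-3 + 2t^-2 - 2t^-1 + 3 - 2t + 2t^2 - t^3  [8 crossings, <D> = -A^-12 + 2A^-8 - 2A^-4 + 3 - 2A^4 + 2A^8 - A^12, w = 0]
V(D2) = -t^-3 + 2t^-2 - 2t^-1 + 3 - 2t + 2t^2 - t^3  [10 crossings, <D> = -A^-12 + 2A^-8 - 2A^-4 + 3 - 2A^4 + 2A^8 - A^12, w = 0]
insight: all 2 diagrams share one V(t), hence one class


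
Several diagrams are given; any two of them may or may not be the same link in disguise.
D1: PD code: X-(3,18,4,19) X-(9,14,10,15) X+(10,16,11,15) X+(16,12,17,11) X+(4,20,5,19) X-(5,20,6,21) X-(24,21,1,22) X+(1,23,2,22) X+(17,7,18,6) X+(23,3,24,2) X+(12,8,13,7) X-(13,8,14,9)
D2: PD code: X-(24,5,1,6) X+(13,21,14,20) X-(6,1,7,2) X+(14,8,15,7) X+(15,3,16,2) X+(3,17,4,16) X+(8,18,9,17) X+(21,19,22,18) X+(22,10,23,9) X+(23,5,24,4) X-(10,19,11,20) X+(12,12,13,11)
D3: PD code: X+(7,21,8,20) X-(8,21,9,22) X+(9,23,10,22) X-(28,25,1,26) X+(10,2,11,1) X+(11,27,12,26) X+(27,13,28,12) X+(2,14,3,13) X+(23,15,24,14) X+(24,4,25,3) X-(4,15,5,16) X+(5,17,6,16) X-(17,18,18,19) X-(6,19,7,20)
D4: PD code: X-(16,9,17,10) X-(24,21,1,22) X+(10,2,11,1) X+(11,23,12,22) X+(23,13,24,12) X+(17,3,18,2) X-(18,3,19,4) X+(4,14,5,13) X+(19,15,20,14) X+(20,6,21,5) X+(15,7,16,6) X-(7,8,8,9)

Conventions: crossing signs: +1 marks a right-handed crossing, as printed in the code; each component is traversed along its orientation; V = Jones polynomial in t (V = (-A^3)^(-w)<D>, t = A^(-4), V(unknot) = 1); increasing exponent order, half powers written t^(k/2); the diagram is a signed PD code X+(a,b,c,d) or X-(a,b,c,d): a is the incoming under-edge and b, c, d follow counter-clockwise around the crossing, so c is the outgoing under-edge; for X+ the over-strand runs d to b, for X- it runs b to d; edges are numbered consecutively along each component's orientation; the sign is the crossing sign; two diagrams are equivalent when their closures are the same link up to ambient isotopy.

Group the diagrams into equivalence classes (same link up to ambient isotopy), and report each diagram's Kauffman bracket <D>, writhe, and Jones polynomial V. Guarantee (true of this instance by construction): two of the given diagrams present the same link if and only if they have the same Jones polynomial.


grouping into links: {D1} | {D2, D3, D4}
V(D1) = 1  (w +2, c 12, <D> = A^6)
V(D2) = t - t^2 + 2t^3 - t^4 + t^5 - t^6  (w +6, c 12, <D> = -A^-6 + A^-2 - A^2 + 2A^6 - A^10 + A^14)
V(D3) = t - t^2 + 2t^3 - t^4 + t^5 - t^6  [14 crossings, <D> = -A^-12 + A^-8 - A^-4 + 2 - A^4 + A^8, w = +4]
V(D4) = t - t^2 + 2t^3 - t^4 + t^5 - t^6  [12 crossings, <D> = -A^-12 + A^-8 - A^-4 + 2 - A^4 + A^8, w = +4]
why: comparing 4 Jones polynomials yields 2 groups


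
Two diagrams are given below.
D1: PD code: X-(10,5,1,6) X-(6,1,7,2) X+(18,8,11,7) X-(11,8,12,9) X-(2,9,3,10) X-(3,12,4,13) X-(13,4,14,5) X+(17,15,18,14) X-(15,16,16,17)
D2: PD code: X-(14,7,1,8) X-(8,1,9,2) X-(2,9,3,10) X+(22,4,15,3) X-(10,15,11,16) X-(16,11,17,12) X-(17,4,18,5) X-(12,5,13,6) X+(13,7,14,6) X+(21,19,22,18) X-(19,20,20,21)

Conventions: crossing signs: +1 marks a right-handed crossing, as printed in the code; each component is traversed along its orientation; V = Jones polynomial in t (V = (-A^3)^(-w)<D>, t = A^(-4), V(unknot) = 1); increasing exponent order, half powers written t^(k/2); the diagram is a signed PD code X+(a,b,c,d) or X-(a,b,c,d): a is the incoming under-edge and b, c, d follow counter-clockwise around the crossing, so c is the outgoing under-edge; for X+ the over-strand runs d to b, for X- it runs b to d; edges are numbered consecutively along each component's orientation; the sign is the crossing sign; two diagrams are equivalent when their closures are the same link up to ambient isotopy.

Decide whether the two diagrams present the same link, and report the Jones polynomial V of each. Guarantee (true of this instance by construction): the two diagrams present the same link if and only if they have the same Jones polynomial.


equivalent: yes
V(D1) = t^(-13/2) - t^(-11/2) + t^(-9/2) - 2t^(-7/2) - t^(-3/2)  (w -5, c 9, <D> = A^-9 + 2A^-1 - A^3 + A^7 - A^11)
V(D2) = t^(-13/2) - t^(-11/2) + t^(-9/2) - 2t^(-7/2) - t^(-3/2)  (w -5, c 11, <D> = A^-9 + 2A^-1 - A^3 + A^7 - A^11)
why: Reidemeister moves carry D1 (9 crossings) to D2 (11)


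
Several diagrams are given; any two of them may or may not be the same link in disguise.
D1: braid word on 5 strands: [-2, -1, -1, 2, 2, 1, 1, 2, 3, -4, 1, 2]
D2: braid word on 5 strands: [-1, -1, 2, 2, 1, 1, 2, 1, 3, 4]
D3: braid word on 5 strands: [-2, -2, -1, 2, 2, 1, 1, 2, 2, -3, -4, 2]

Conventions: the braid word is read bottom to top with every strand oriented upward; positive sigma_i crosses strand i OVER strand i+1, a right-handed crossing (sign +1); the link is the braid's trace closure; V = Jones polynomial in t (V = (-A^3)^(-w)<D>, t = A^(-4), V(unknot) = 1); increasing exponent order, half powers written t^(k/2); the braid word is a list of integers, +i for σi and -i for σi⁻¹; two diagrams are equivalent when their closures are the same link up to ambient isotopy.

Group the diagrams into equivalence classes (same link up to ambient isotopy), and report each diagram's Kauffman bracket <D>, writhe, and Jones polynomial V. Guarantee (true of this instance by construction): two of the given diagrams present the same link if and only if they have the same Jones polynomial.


grouping into links: {D1, D2, D3}
V(D1) = t - t^2 + 2t^3 - t^4 + t^5 - t^6  (w +4, c 12, <D> = -A^-12 + A^-8 - A^-4 + 2 - A^4 + A^8)
V(D2) = t - t^2 + 2t^3 - t^4 + t^5 - t^6  (w +6, c 10, <D> = -A^-6 + A^-2 - A^2 + 2A^6 - A^10 + A^14)
V(D3) = t - t^2 + 2t^3 - t^4 + t^5 - t^6  [12 crossings, <D> = -A^-18 + A^-14 - A^-10 + 2A^-6 - A^-2 + A^2, w = +2]
why: one V(t) for all 3 diagrams — one class (guaranteed)


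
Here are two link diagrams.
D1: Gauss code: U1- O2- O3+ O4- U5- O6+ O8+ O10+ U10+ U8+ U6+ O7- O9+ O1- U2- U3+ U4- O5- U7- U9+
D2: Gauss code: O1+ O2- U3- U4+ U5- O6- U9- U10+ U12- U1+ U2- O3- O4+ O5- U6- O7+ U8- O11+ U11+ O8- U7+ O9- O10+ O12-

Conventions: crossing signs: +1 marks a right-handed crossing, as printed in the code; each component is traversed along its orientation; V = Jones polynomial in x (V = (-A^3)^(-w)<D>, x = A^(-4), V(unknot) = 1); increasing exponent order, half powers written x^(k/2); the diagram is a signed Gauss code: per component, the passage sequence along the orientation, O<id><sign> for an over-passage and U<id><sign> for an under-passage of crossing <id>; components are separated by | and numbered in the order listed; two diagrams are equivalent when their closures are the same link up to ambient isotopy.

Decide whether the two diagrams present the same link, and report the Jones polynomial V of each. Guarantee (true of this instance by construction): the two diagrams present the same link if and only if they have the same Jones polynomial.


equivalent: yes
D1 (bracket A^4 + A^12 - A^16; 10 crossings at w = 0): V = -x^-4 + x^-3 + x^-1
V(D2) = -x^-4 + x^-3 + x^-1  (w -2, c 12, <D> = A^-2 + A^6 - A^10)
key observation: from 10 to 12 crossings by R-moves: one link, two diagrams


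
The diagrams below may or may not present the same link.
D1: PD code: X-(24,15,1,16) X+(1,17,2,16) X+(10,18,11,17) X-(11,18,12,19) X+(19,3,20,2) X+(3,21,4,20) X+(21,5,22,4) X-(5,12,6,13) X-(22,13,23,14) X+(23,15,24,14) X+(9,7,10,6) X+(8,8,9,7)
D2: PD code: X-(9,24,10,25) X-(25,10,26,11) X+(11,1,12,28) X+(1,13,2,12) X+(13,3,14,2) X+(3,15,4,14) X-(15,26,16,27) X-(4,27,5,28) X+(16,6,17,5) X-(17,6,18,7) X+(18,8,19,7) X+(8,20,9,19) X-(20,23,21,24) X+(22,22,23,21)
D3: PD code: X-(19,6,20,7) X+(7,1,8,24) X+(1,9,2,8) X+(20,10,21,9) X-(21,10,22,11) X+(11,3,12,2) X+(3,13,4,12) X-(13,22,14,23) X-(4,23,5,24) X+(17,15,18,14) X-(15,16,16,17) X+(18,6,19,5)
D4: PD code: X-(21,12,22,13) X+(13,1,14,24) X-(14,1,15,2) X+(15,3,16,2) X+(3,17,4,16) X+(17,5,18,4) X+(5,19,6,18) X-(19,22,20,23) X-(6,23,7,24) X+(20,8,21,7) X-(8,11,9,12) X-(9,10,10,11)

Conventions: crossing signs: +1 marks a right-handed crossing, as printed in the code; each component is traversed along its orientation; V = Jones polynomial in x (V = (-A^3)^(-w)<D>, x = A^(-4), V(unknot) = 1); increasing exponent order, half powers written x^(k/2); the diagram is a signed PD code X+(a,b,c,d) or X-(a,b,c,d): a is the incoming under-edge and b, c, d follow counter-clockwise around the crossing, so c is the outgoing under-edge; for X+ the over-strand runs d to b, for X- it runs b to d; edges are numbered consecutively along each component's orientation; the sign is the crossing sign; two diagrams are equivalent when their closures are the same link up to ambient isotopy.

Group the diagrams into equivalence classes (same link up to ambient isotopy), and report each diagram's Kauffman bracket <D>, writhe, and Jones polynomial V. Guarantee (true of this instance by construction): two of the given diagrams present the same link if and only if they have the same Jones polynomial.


equivalence classes: {D1, D2, D3, D4}
D1 (bracket -A^-4 + 1 + A^8; 12 crossings at w = +4): V = x + x^3 - x^4
D2 (bracket -A^-10 + A^-6 + A^2; 14 crossings at w = +2): V = x + x^3 - x^4
V(D3) = x + x^3 - x^4  (w +2, c 12, <D> = -A^-10 + A^-6 + A^2)
V(D4) = x + x^3 - x^4  (w 0, c 12, <D> = -A^-16 + A^-12 + A^-4)
key observation: one V(x) for all 4 diagrams — one class (guaranteed)


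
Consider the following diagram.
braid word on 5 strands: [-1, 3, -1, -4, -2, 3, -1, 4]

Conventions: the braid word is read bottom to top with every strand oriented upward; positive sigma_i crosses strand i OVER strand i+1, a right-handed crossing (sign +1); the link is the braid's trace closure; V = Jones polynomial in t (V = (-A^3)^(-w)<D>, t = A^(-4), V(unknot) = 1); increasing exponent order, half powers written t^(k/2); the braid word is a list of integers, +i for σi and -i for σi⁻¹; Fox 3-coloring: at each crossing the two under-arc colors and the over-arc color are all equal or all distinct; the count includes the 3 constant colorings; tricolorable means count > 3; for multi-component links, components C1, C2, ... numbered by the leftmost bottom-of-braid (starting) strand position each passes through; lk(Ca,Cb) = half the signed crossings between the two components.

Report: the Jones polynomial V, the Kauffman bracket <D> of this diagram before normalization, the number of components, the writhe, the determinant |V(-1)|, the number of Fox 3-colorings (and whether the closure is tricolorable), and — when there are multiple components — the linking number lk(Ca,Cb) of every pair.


V = -t^-4 + t^-3 + t^-1
<D> = A^-2 + A^6 - A^10 (w = -2)
1 component over 8 crossings, w = -2
9 Fox colorings among 3^8, |V(-1)| = 3: tricolorable
why: det 3 = |V(-1)|; divisible by 3, so tricolorable
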